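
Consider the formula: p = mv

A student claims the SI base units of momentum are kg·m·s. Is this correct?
Units of each symbol in p = mv:
  m (mass): kg
  v (velocity): m/s

Multiplying the contributions: [kg] · [m/s]
Adding exponents of each base unit: kg: 1, m: 1, s: -1
SI base units of momentum: kg·m/s

The claimed units kg·m·s (exponents kg: 1, m: 1, s: 1) do not match the derived units kg·m/s (exponents kg: 1, m: 1, s: -1), so the claim is incorrect.

Answer: No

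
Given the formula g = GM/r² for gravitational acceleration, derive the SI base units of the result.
Units of each symbol in g = GM/r²:
  G (gravitational constant): m³/(kg·s²)
  M (mass): kg
  r (distance): m  → to the power 2 in the denominator, contributes 1/m²

Multiplying the contributions: [m³/(kg·s²)] · [kg] · [1/m²]
Adding exponents of each base unit: m: 1, s: -2
SI base units of gravitational acceleration: m/s²

Answer: m/s²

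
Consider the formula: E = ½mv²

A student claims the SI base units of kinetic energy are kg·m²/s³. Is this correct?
Units of each symbol in E = ½mv²:
  m (mass): kg
  v (speed): m/s  → to the power 2, contributes m²/s²
  The factor ½ is dimensionless.

Multiplying the contributions: [kg] · [m²/s²]
Adding exponents of each base unit: kg: 1, m: 2, s: -2
SI base units of kinetic energy: kg·m²/s²

The claimed units kg·m²/s³ (exponents kg: 1, m: 2, s: -3) do not match the derived units kg·m²/s² (exponents kg: 1, m: 2, s: -2), so the claim is incorrect.

Answer: No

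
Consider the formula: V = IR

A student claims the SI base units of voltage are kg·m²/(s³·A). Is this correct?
Units of each symbol in V = IR:
  I (current): A
  R (resistance, in ohms): kg·m²/(s³·A²)

Multiplying the contributions: [A] · [kg·m²/(s³·A²)]
Adding exponents of each base unit: kg: 1, m: 2, s: -3, A: -1
SI base units of voltage: kg·m²/(s³·A)

The claimed units kg·m²/(s³·A) match the derived units, so the claim is correct.

Answer: Yes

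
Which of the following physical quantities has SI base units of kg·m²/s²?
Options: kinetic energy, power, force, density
Checking the SI base units of each option:
  kinetic energy (E = ½mv²): kg·m²/s²  ✓ matches
  power (P = W/t): kg·m²/s³  ✗
  force (F = ma): kg·m/s²  ✗
  density (ρ = m/V): kg/m³  ✗

Only kinetic energy has units kg·m²/s².

Answer: kinetic energy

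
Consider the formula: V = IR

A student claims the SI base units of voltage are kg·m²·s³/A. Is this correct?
Units of each symbol in V = IR:
  I (current): A
  R (resistance, in ohms): kg·m²/(s³·A²)

Multiplying the contributions: [A] · [kg·m²/(s³·A²)]
Adding exponents of each base unit: kg: 1, m: 2, s: -3, A: -1
SI base units of voltage: kg·m²/(s³·A)

The claimed units kg·m²·s³/A (exponents kg: 1, m: 2, s: 3, A: -1) do not match the derived units kg·m²/(s³·A) (exponents kg: 1, m: 2, s: -3, A: -1), so the claim is incorrect.

Answer: No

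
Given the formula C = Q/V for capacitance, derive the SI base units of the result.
Units of each symbol in C = Q/V:
  Q (charge, in coulombs): s·A
  V (voltage, in volts): kg·m²/(s³·A)  → in the denominator, contributes s³·A/(kg·m²)

Multiplying the contributions: [s·A] · [s³·A/(kg·m²)]
Adding exponents of each base unit: kg: -1, m: -2, s: 4, A: 2
SI base units of capacitance: s⁴·A²/(kg·m²)

Answer: s⁴·A²/(kg·m²)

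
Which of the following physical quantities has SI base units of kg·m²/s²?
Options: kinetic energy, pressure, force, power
Checking the SI base units of each option:
  kinetic energy (E = ½mv²): kg·m²/s²  ✓ matches
  pressure (P = F/A): kg/(m·s²)  ✗
  force (F = ma): kg·m/s²  ✗
  power (P = W/t): kg·m²/s³  ✗

Only kinetic energy has units kg·m²/s².

Answer: kinetic energy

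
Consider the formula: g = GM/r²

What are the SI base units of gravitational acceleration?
Units of each symbol in g = GM/r²:
  G (gravitational constant): m³/(kg·s²)
  M (mass): kg
  r (distance): m  → to the power 2 in the denominator, contributes 1/m²

Multiplying the contributions: [m³/(kg·s²)] · [kg] · [1/m²]
Adding exponents of each base unit: m: 1, s: -2
SI base units of gravitational acceleration: m/s²

Answer: m/s²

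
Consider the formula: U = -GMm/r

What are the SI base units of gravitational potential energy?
Units of each symbol in U = -GMm/r:
  G (gravitational constant): m³/(kg·s²)
  M (mass): kg
  m (mass): kg
  r (distance): m  → in the denominator, contributes 1/m
  The minus sign does not affect the units.

Multiplying the contributions: [m³/(kg·s²)] · [kg] · [kg] · [1/m]
Adding exponents of each base unit: kg: 1, m: 2, s: -2
SI base units of gravitational potential energy: kg·m²/s²

Answer: kg·m²/s²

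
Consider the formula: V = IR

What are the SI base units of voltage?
Units of each symbol in V = IR:
  I (current): A
  R (resistance, in ohms): kg·m²/(s³·A²)

Multiplying the contributions: [A] · [kg·m²/(s³·A²)]
Adding exponents of each base unit: kg: 1, m: 2, s: -3, A: -1
SI base units of voltage: kg·m²/(s³·A)

Answer: kg·m²/(s³·A)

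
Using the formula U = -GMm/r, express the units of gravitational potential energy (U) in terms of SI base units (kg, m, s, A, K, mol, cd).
Units of each symbol in U = -GMm/r:
  G (gravitational constant): m³/(kg·s²)
  M (mass): kg
  m (mass): kg
  r (distance): m  → in the denominator, contributes 1/m
  The minus sign does not affect the units.

Multiplying the contributions: [m³/(kg·s²)] · [kg] · [kg] · [1/m]
Adding exponents of each base unit: kg: 1, m: 2, s: -2
SI base units of gravitational potential energy: kg·m²/s²

Answer: kg·m²/s²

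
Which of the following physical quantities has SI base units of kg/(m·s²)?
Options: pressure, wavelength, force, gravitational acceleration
Checking the SI base units of each option:
  pressure (P = F/A): kg/(m·s²)  ✓ matches
  wavelength (λ = v/f): m  ✗
  force (F = ma): kg·m/s²  ✗
  gravitational acceleration (g = GM/r²): m/s²  ✗

Only pressure has units kg/(m·s²).

Answer: pressure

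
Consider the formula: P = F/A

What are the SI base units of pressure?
Units of each symbol in P = F/A:
  F (force): kg·m/s²
  A (area): m²  → in the denominator, contributes 1/m²

Multiplying the contributions: [kg·m/s²] · [1/m²]
Adding exponents of each base unit: kg: 1, m: -1, s: -2
SI base units of pressure: kg/(m·s²)

Answer: kg/(m·s²)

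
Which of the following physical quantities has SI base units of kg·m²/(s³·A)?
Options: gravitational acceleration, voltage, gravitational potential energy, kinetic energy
Checking the SI base units of each option:
  gravitational acceleration (g = GM/r²): m/s²  ✗
  voltage (V = IR): kg·m²/(s³·A)  ✓ matches
  gravitational potential energy (U = -GMm/r): kg·m²/s²  ✗
  kinetic energy (E = ½mv²): kg·m²/s²  ✗

Only voltage has units kg·m²/(s³·A).

Answer: voltage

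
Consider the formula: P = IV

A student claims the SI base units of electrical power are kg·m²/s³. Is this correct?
Units of each symbol in P = IV:
  I (current): A
  V (voltage, in volts): kg·m²/(s³·A)

Multiplying the contributions: [A] · [kg·m²/(s³·A)]
Adding exponents of each base unit: kg: 1, m: 2, s: -3
SI base units of electrical power: kg·m²/s³

The claimed units kg·m²/s³ match the derived units, so the claim is correct.

Answer: Yes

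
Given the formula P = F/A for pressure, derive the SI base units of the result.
Units of each symbol in P = F/A:
  F (force): kg·m/s²
  A (area): m²  → in the denominator, contributes 1/m²

Multiplying the contributions: [kg·m/s²] · [1/m²]
Adding exponents of each base unit: kg: 1, m: -1, s: -2
SI base units of pressure: kg/(m·s²)

Answer: kg/(m·s²)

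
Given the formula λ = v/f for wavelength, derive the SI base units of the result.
Units of each symbol in λ = v/f:
  v (wave speed): m/s
  f (frequency): 1/s  → in the denominator, contributes s

Multiplying the contributions: [m/s] · [s]
Adding exponents of each base unit: m: 1
SI base units of wavelength: m

Answer: m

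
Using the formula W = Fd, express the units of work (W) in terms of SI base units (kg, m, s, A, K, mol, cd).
Units of each symbol in W = Fd:
  F (force): kg·m/s²
  d (displacement): m

Multiplying the contributions: [kg·m/s²] · [m]
Adding exponents of each base unit: kg: 1, m: 2, s: -2
SI base units of work: kg·m²/s²

Answer: kg·m²/s²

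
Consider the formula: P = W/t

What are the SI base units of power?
Units of each symbol in P = W/t:
  W (work): kg·m²/s²
  t (time): s  → in the denominator, contributes 1/s

Multiplying the contributions: [kg·m²/s²] · [1/s]
Adding exponents of each base unit: kg: 1, m: 2, s: -3
SI base units of power: kg·m²/s³

Answer: kg·m²/s³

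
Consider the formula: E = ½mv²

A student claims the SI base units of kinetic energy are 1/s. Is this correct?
Units of each symbol in E = ½mv²:
  m (mass): kg
  v (speed): m/s  → to the power 2, contributes m²/s²
  The factor ½ is dimensionless.

Multiplying the contributions: [kg] · [m²/s²]
Adding exponents of each base unit: kg: 1, m: 2, s: -2
SI base units of kinetic energy: kg·m²/s²

The claimed units 1/s (exponents s: -1) do not match the derived units kg·m²/s² (exponents kg: 1, m: 2, s: -2), so the claim is incorrect.

Answer: No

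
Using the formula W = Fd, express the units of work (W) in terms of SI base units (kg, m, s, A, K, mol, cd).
Units of each symbol in W = Fd:
  F (force): kg·m/s²
  d (displacement): m

Multiplying the contributions: [kg·m/s²] · [m]
Adding exponents of each base unit: kg: 1, m: 2, s: -2
SI base units of work: kg·m²/s²

Answer: kg·m²/s²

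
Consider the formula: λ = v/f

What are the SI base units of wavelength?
Units of each symbol in λ = v/f:
  v (wave speed): m/s
  f (frequency): 1/s  → in the denominator, contributes s

Multiplying the contributions: [m/s] · [s]
Adding exponents of each base unit: m: 1
SI base units of wavelength: m

Answer: m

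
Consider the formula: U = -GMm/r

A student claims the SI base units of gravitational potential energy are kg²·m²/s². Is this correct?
Units of each symbol in U = -GMm/r:
  G (gravitational constant): m³/(kg·s²)
  M (mass): kg
  m (mass): kg
  r (distance): m  → in the denominator, contributes 1/m
  The minus sign does not affect the units.

Multiplying the contributions: [m³/(kg·s²)] · [kg] · [kg] · [1/m]
Adding exponents of each base unit: kg: 1, m: 2, s: -2
SI base units of gravitational potential energy: kg·m²/s²

The claimed units kg²·m²/s² (exponents kg: 2, m: 2, s: -2) do not match the derived units kg·m²/s² (exponents kg: 1, m: 2, s: -2), so the claim is incorrect.

Answer: No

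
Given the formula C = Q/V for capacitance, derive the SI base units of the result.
Units of each symbol in C = Q/V:
  Q (charge, in coulombs): s·A
  V (voltage, in volts): kg·m²/(s³·A)  → in the denominator, contributes s³·A/(kg·m²)

Multiplying the contributions: [s·A] · [s³·A/(kg·m²)]
Adding exponents of each base unit: kg: -1, m: -2, s: 4, A: 2
SI base units of capacitance: s⁴·A²/(kg·m²)

Answer: s⁴·A²/(kg·m²)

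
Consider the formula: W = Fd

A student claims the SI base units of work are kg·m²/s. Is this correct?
Units of each symbol in W = Fd:
  F (force): kg·m/s²
  d (displacement): m

Multiplying the contributions: [kg·m/s²] · [m]
Adding exponents of each base unit: kg: 1, m: 2, s: -2
SI base units of work: kg·m²/s²

The claimed units kg·m²/s (exponents kg: 1, m: 2, s: -1) do not match the derived units kg·m²/s² (exponents kg: 1, m: 2, s: -2), so the claim is incorrect.

Answer: No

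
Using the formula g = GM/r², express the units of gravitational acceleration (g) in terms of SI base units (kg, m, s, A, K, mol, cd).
Units of each symbol in g = GM/r²:
  G (gravitational constant): m³/(kg·s²)
  M (mass): kg
  r (distance): m  → to the power 2 in the denominator, contributes 1/m²

Multiplying the contributions: [m³/(kg·s²)] · [kg] · [1/m²]
Adding exponents of each base unit: m: 1, s: -2
SI base units of gravitational acceleration: m/s²

Answer: m/s²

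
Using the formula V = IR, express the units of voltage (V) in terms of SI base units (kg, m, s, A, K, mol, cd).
Units of each symbol in V = IR:
  I (current): A
  R (resistance, in ohms): kg·m²/(s³·A²)

Multiplying the contributions: [A] · [kg·m²/(s³·A²)]
Adding exponents of each base unit: kg: 1, m: 2, s: -3, A: -1
SI base units of voltage: kg·m²/(s³·A)

Answer: kg·m²/(s³·A)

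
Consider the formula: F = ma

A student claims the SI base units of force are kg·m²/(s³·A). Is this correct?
Units of each symbol in F = ma:
  m (mass): kg
  a (acceleration): m/s²

Multiplying the contributions: [kg] · [m/s²]
Adding exponents of each base unit: kg: 1, m: 1, s: -2
SI base units of force: kg·m/s²

The claimed units kg·m²/(s³·A) (exponents kg: 1, m: 2, s: -3, A: -1) do not match the derived units kg·m/s² (exponents kg: 1, m: 1, s: -2), so the claim is incorrect.

Answer: No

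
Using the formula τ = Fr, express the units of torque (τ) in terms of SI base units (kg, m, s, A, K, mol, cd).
Units of each symbol in τ = Fr:
  F (force): kg·m/s²
  r (lever arm): m

Multiplying the contributions: [kg·m/s²] · [m]
Adding exponents of each base unit: kg: 1, m: 2, s: -2
SI base units of torque: kg·m²/s²

Answer: kg·m²/s²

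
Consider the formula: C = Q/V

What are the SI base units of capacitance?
Units of each symbol in C = Q/V:
  Q (charge, in coulombs): s·A
  V (voltage, in volts): kg·m²/(s³·A)  → in the denominator, contributes s³·A/(kg·m²)

Multiplying the contributions: [s·A] · [s³·A/(kg·m²)]
Adding exponents of each base unit: kg: -1, m: -2, s: 4, A: 2
SI base units of capacitance: s⁴·A²/(kg·m²)

Answer: s⁴·A²/(kg·m²)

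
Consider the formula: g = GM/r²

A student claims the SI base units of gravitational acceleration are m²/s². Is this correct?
Units of each symbol in g = GM/r²:
  G (gravitational constant): m³/(kg·s²)
  M (mass): kg
  r (distance): m  → to the power 2 in the denominator, contributes 1/m²

Multiplying the contributions: [m³/(kg·s²)] · [kg] · [1/m²]
Adding exponents of each base unit: m: 1, s: -2
SI base units of gravitational acceleration: m/s²

The claimed units m²/s² (exponents m: 2, s: -2) do not match the derived units m/s² (exponents m: 1, s: -2), so the claim is incorrect.

Answer: No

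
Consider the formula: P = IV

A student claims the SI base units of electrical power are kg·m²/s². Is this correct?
Units of each symbol in P = IV:
  I (current): A
  V (voltage, in volts): kg·m²/(s³·A)

Multiplying the contributions: [A] · [kg·m²/(s³·A)]
Adding exponents of each base unit: kg: 1, m: 2, s: -3
SI base units of electrical power: kg·m²/s³

The claimed units kg·m²/s² (exponents kg: 1, m: 2, s: -2) do not match the derived units kg·m²/s³ (exponents kg: 1, m: 2, s: -3), so the claim is incorrect.

Answer: No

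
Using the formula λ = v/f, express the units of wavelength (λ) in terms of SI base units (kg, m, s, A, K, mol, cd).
Units of each symbol in λ = v/f:
  v (wave speed): m/s
  f (frequency): 1/s  → in the denominator, contributes s

Multiplying the contributions: [m/s] · [s]
Adding exponents of each base unit: m: 1
SI base units of wavelength: m

Answer: m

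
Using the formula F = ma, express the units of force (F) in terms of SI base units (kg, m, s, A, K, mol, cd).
Units of each symbol in F = ma:
  m (mass): kg
  a (acceleration): m/s²

Multiplying the contributions: [kg] · [m/s²]
Adding exponents of each base unit: kg: 1, m: 1, s: -2
SI base units of force: kg·m/s²

Answer: kg·m/s²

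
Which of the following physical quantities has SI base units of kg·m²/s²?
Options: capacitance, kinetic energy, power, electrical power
Checking the SI base units of each option:
  capacitance (C = Q/V): s⁴·A²/(kg·m²)  ✗
  kinetic energy (E = ½mv²): kg·m²/s²  ✓ matches
  power (P = W/t): kg·m²/s³  ✗
  electrical power (P = IV): kg·m²/s³  ✗

Only kinetic energy has units kg·m²/s².

Answer: kinetic energy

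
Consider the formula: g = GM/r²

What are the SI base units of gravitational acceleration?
Units of each symbol in g = GM/r²:
  G (gravitational constant): m³/(kg·s²)
  M (mass): kg
  r (distance): m  → to the power 2 in the denominator, contributes 1/m²

Multiplying the contributions: [m³/(kg·s²)] · [kg] · [1/m²]
Adding exponents of each base unit: m: 1, s: -2
SI base units of gravitational acceleration: m/s²

Answer: m/s²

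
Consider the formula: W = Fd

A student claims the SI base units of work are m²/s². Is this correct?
Units of each symbol in W = Fd:
  F (force): kg·m/s²
  d (displacement): m

Multiplying the contributions: [kg·m/s²] · [m]
Adding exponents of each base unit: kg: 1, m: 2, s: -2
SI base units of work: kg·m²/s²

The claimed units m²/s² (exponents m: 2, s: -2) do not match the derived units kg·m²/s² (exponents kg: 1, m: 2, s: -2), so the claim is incorrect.

Answer: No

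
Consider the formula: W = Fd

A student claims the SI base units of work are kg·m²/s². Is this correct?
Units of each symbol in W = Fd:
  F (force): kg·m/s²
  d (displacement): m

Multiplying the contributions: [kg·m/s²] · [m]
Adding exponents of each base unit: kg: 1, m: 2, s: -2
SI base units of work: kg·m²/s²

The claimed units kg·m²/s² match the derived units, so the claim is correct.

Answer: Yes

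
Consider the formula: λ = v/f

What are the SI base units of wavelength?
Units of each symbol in λ = v/f:
  v (wave speed): m/s
  f (frequency): 1/s  → in the denominator, contributes s

Multiplying the contributions: [m/s] · [s]
Adding exponents of each base unit: m: 1
SI base units of wavelength: m

Answer: m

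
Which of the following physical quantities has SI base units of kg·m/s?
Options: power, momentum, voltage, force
Checking the SI base units of each option:
  power (P = W/t): kg·m²/s³  ✗
  momentum (p = mv): kg·m/s  ✓ matches
  voltage (V = IR): kg·m²/(s³·A)  ✗
  force (F = ma): kg·m/s²  ✗

Only momentum has units kg·m/s.

Answer: momentum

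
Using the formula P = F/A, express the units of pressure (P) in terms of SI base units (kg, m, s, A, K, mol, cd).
Units of each symbol in P = F/A:
  F (force): kg·m/s²
  A (area): m²  → in the denominator, contributes 1/m²

Multiplying the contributions: [kg·m/s²] · [1/m²]
Adding exponents of each base unit: kg: 1, m: -1, s: -2
SI base units of pressure: kg/(m·s²)

Answer: kg/(m·s²)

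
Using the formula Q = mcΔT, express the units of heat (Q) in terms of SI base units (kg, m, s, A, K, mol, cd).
Units of each symbol in Q = mcΔT:
  m (mass): kg
  c (specific heat capacity, in J/(kg·K)): m²/(s²·K)
  ΔT (temperature change): K

Multiplying the contributions: [kg] · [m²/(s²·K)] · [K]
Adding exponents of each base unit: kg: 1, m: 2, s: -2
SI base units of heat: kg·m²/s²

Answer: kg·m²/s²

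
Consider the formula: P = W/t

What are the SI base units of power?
Units of each symbol in P = W/t:
  W (work): kg·m²/s²
  t (time): s  → in the denominator, contributes 1/s

Multiplying the contributions: [kg·m²/s²] · [1/s]
Adding exponents of each base unit: kg: 1, m: 2, s: -3
SI base units of power: kg·m²/s³

Answer: kg·m²/s³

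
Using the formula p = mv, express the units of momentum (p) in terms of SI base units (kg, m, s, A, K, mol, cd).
Units of each symbol in p = mv:
  m (mass): kg
  v (velocity): m/s

Multiplying the contributions: [kg] · [m/s]
Adding exponents of each base unit: kg: 1, m: 1, s: -1
SI base units of momentum: kg·m/s

Answer: kg·m/s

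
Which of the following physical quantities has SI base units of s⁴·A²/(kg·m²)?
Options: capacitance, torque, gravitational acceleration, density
Checking the SI base units of each option:
  capacitance (C = Q/V): s⁴·A²/(kg·m²)  ✓ matches
  torque (τ = Fr): kg·m²/s²  ✗
  gravitational acceleration (g = GM/r²): m/s²  ✗
  density (ρ = m/V): kg/m³  ✗

Only capacitance has units s⁴·A²/(kg·m²).

Answer: capacitance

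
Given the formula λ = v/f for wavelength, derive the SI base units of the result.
Units of each symbol in λ = v/f:
  v (wave speed): m/s
  f (frequency): 1/s  → in the denominator, contributes s

Multiplying the contributions: [m/s] · [s]
Adding exponents of each base unit: m: 1
SI base units of wavelength: m

Answer: m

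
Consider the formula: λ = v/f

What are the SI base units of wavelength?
Units of each symbol in λ = v/f:
  v (wave speed): m/s
  f (frequency): 1/s  → in the denominator, contributes s

Multiplying the contributions: [m/s] · [s]
Adding exponents of each base unit: m: 1
SI base units of wavelength: m

Answer: m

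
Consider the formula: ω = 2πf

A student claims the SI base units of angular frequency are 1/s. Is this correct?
Units of each symbol in ω = 2πf:
  f (frequency): 1/s
  The factor 2π is dimensionless.

Multiplying the contributions: [1/s]
Adding exponents of each base unit: s: -1
SI base units of angular frequency: 1/s

The claimed units 1/s match the derived units, so the claim is correct.

Answer: Yes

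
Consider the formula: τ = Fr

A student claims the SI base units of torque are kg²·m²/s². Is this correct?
Units of each symbol in τ = Fr:
  F (force): kg·m/s²
  r (lever arm): m

Multiplying the contributions: [kg·m/s²] · [m]
Adding exponents of each base unit: kg: 1, m: 2, s: -2
SI base units of torque: kg·m²/s²

The claimed units kg²·m²/s² (exponents kg: 2, m: 2, s: -2) do not match the derived units kg·m²/s² (exponents kg: 1, m: 2, s: -2), so the claim is incorrect.

Answer: No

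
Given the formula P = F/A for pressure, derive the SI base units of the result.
Units of each symbol in P = F/A:
  F (force): kg·m/s²
  A (area): m²  → in the denominator, contributes 1/m²

Multiplying the contributions: [kg·m/s²] · [1/m²]
Adding exponents of each base unit: kg: 1, m: -1, s: -2
SI base units of pressure: kg/(m·s²)

Answer: kg/(m·s²)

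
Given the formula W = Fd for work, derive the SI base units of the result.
Units of each symbol in W = Fd:
  F (force): kg·m/s²
  d (displacement): m

Multiplying the contributions: [kg·m/s²] · [m]
Adding exponents of each base unit: kg: 1, m: 2, s: -2
SI base units of work: kg·m²/s²

Answer: kg·m²/s²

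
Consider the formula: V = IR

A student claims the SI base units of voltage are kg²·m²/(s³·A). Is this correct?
Units of each symbol in V = IR:
  I (current): A
  R (resistance, in ohms): kg·m²/(s³·A²)

Multiplying the contributions: [A] · [kg·m²/(s³·A²)]
Adding exponents of each base unit: kg: 1, m: 2, s: -3, A: -1
SI base units of voltage: kg·m²/(s³·A)

The claimed units kg²·m²/(s³·A) (exponents kg: 2, m: 2, s: -3, A: -1) do not match the derived units kg·m²/(s³·A) (exponents kg: 1, m: 2, s: -3, A: -1), so the claim is incorrect.

Answer: No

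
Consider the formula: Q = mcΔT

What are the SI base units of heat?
Units of each symbol in Q = mcΔT:
  m (mass): kg
  c (specific heat capacity, in J/(kg·K)): m²/(s²·K)
  ΔT (temperature change): K

Multiplying the contributions: [kg] · [m²/(s²·K)] · [K]
Adding exponents of each base unit: kg: 1, m: 2, s: -2
SI base units of heat: kg·m²/s²

Answer: kg·m²/s²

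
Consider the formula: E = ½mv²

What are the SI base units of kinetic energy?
Units of each symbol in E = ½mv²:
  m (mass): kg
  v (speed): m/s  → to the power 2, contributes m²/s²
  The factor ½ is dimensionless.

Multiplying the contributions: [kg] · [m²/s²]
Adding exponents of each base unit: kg: 1, m: 2, s: -2
SI base units of kinetic energy: kg·m²/s²

Answer: kg·m²/s²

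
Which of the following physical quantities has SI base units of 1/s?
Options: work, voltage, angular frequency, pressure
Checking the SI base units of each option:
  work (W = Fd): kg·m²/s²  ✗
  voltage (V = IR): kg·m²/(s³·A)  ✗
  angular frequency (ω = 2πf): 1/s  ✓ matches
  pressure (P = F/A): kg/(m·s²)  ✗

Only angular frequency has units 1/s.

Answer: angular frequency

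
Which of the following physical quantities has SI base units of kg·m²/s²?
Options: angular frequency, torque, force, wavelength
Checking the SI base units of each option:
  angular frequency (ω = 2πf): 1/s  ✗
  torque (τ = Fr): kg·m²/s²  ✓ matches
  force (F = ma): kg·m/s²  ✗
  wavelength (λ = v/f): m  ✗

Only torque has units kg·m²/s².

Answer: torque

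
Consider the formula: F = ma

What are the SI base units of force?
Units of each symbol in F = ma:
  m (mass): kg
  a (acceleration): m/s²

Multiplying the contributions: [kg] · [m/s²]
Adding exponents of each base unit: kg: 1, m: 1, s: -2
SI base units of force: kg·m/s²

Answer: kg·m/s²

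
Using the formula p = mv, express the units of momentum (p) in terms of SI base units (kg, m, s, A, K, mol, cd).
Units of each symbol in p = mv:
  m (mass): kg
  v (velocity): m/s

Multiplying the contributions: [kg] · [m/s]
Adding exponents of each base unit: kg: 1, m: 1, s: -1
SI base units of momentum: kg·m/s

Answer: kg·m/s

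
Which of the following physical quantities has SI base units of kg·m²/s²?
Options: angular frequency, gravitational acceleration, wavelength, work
Checking the SI base units of each option:
  angular frequency (ω = 2πf): 1/s  ✗
  gravitational acceleration (g = GM/r²): m/s²  ✗
  wavelength (λ = v/f): m  ✗
  work (W = Fd): kg·m²/s²  ✓ matches

Only work has units kg·m²/s².

Answer: work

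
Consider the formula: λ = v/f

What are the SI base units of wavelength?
Units of each symbol in λ = v/f:
  v (wave speed): m/s
  f (frequency): 1/s  → in the denominator, contributes s

Multiplying the contributions: [m/s] · [s]
Adding exponents of each base unit: m: 1
SI base units of wavelength: m

Answer: m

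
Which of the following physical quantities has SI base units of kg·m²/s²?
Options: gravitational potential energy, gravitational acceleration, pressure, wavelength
Checking the SI base units of each option:
  gravitational potential energy (U = -GMm/r): kg·m²/s²  ✓ matches
  gravitational acceleration (g = GM/r²): m/s²  ✗
  pressure (P = F/A): kg/(m·s²)  ✗
  wavelength (λ = v/f): m  ✗

Only gravitational potential energy has units kg·m²/s².

Answer: gravitational potential energy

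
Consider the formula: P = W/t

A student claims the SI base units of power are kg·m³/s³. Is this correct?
Units of each symbol in P = W/t:
  W (work): kg·m²/s²
  t (time): s  → in the denominator, contributes 1/s

Multiplying the contributions: [kg·m²/s²] · [1/s]
Adding exponents of each base unit: kg: 1, m: 2, s: -3
SI base units of power: kg·m²/s³

The claimed units kg·m³/s³ (exponents kg: 1, m: 3, s: -3) do not match the derived units kg·m²/s³ (exponents kg: 1, m: 2, s: -3), so the claim is incorrect.

Answer: No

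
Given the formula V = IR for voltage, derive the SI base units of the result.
Units of each symbol in V = IR:
  I (current): A
  R (resistance, in ohms): kg·m²/(s³·A²)

Multiplying the contributions: [A] · [kg·m²/(s³·A²)]
Adding exponents of each base unit: kg: 1, m: 2, s: -3, A: -1
SI base units of voltage: kg·m²/(s³·A)

Answer: kg·m²/(s³·A)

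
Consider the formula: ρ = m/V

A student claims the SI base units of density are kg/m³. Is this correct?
Units of each symbol in ρ = m/V:
  m (mass): kg
  V (volume): m³  → in the denominator, contributes 1/m³

Multiplying the contributions: [kg] · [1/m³]
Adding exponents of each base unit: kg: 1, m: -3
SI base units of density: kg/m³

The claimed units kg/m³ match the derived units, so the claim is correct.

Answer: Yes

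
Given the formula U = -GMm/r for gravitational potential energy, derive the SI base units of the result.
Units of each symbol in U = -GMm/r:
  G (gravitational constant): m³/(kg·s²)
  M (mass): kg
  m (mass): kg
  r (distance): m  → in the denominator, contributes 1/m
  The minus sign does not affect the units.

Multiplying the contributions: [m³/(kg·s²)] · [kg] · [kg] · [1/m]
Adding exponents of each base unit: kg: 1, m: 2, s: -2
SI base units of gravitational potential energy: kg·m²/s²

Answer: kg·m²/s²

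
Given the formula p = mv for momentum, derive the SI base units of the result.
Units of each symbol in p = mv:
  m (mass): kg
  v (velocity): m/s

Multiplying the contributions: [kg] · [m/s]
Adding exponents of each base unit: kg: 1, m: 1, s: -1
SI base units of momentum: kg·m/s

Answer: kg·m/s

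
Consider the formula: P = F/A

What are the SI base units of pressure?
Units of each symbol in P = F/A:
  F (force): kg·m/s²
  A (area): m²  → in the denominator, contributes 1/m²

Multiplying the contributions: [kg·m/s²] · [1/m²]
Adding exponents of each base unit: kg: 1, m: -1, s: -2
SI base units of pressure: kg/(m·s²)

Answer: kg/(m·s²)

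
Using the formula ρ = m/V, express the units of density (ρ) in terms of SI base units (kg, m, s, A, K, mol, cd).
Units of each symbol in ρ = m/V:
  m (mass): kg
  V (volume): m³  → in the denominator, contributes 1/m³

Multiplying the contributions: [kg] · [1/m³]
Adding exponents of each base unit: kg: 1, m: -3
SI base units of density: kg/m³

Answer: kg/m³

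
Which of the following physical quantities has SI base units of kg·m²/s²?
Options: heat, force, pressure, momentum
Checking the SI base units of each option:
  heat (Q = mcΔT): kg·m²/s²  ✓ matches
  force (F = ma): kg·m/s²  ✗
  pressure (P = F/A): kg/(m·s²)  ✗
  momentum (p = mv): kg·m/s  ✗

Only heat has units kg·m²/s².

Answer: heat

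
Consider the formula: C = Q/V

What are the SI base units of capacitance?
Units of each symbol in C = Q/V:
  Q (charge, in coulombs): s·A
  V (voltage, in volts): kg·m²/(s³·A)  → in the denominator, contributes s³·A/(kg·m²)

Multiplying the contributions: [s·A] · [s³·A/(kg·m²)]
Adding exponents of each base unit: kg: -1, m: -2, s: 4, A: 2
SI base units of capacitance: s⁴·A²/(kg·m²)

Answer: s⁴·A²/(kg·m²)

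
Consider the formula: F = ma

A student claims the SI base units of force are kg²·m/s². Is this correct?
Units of each symbol in F = ma:
  m (mass): kg
  a (acceleration): m/s²

Multiplying the contributions: [kg] · [m/s²]
Adding exponents of each base unit: kg: 1, m: 1, s: -2
SI base units of force: kg·m/s²

The claimed units kg²·m/s² (exponents kg: 2, m: 1, s: -2) do not match the derived units kg·m/s² (exponents kg: 1, m: 1, s: -2), so the claim is incorrect.

Answer: No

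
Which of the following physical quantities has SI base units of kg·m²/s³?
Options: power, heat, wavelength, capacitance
Checking the SI base units of each option:
  power (P = W/t): kg·m²/s³  ✓ matches
  heat (Q = mcΔT): kg·m²/s²  ✗
  wavelength (λ = v/f): m  ✗
  capacitance (C = Q/V): s⁴·A²/(kg·m²)  ✗

Only power has units kg·m²/s³.

Answer: power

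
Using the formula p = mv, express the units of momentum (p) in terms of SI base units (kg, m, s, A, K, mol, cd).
Units of each symbol in p = mv:
  m (mass): kg
  v (velocity): m/s

Multiplying the contributions: [kg] · [m/s]
Adding exponents of each base unit: kg: 1, m: 1, s: -1
SI base units of momentum: kg·m/s

Answer: kg·m/s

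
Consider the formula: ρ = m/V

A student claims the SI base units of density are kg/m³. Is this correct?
Units of each symbol in ρ = m/V:
  m (mass): kg
  V (volume): m³  → in the denominator, contributes 1/m³

Multiplying the contributions: [kg] · [1/m³]
Adding exponents of each base unit: kg: 1, m: -3
SI base units of density: kg/m³

The claimed units kg/m³ match the derived units, so the claim is correct.

Answer: Yes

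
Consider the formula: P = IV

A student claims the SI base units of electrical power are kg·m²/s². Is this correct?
Units of each symbol in P = IV:
  I (current): A
  V (voltage, in volts): kg·m²/(s³·A)

Multiplying the contributions: [A] · [kg·m²/(s³·A)]
Adding exponents of each base unit: kg: 1, m: 2, s: -3
SI base units of electrical power: kg·m²/s³

The claimed units kg·m²/s² (exponents kg: 1, m: 2, s: -2) do not match the derived units kg·m²/s³ (exponents kg: 1, m: 2, s: -3), so the claim is incorrect.

Answer: No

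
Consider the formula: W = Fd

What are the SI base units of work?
Units of each symbol in W = Fd:
  F (force): kg·m/s²
  d (displacement): m

Multiplying the contributions: [kg·m/s²] · [m]
Adding exponents of each base unit: kg: 1, m: 2, s: -2
SI base units of work: kg·m²/s²

Answer: kg·m²/s²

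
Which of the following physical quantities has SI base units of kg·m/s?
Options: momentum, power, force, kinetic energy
Checking the SI base units of each option:
  momentum (p = mv): kg·m/s  ✓ matches
  power (P = W/t): kg·m²/s³  ✗
  force (F = ma): kg·m/s²  ✗
  kinetic energy (E = ½mv²): kg·m²/s²  ✗

Only momentum has units kg·m/s.

Answer: momentum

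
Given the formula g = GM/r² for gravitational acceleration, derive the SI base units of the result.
Units of each symbol in g = GM/r²:
  G (gravitational constant): m³/(kg·s²)
  M (mass): kg
  r (distance): m  → to the power 2 in the denominator, contributes 1/m²

Multiplying the contributions: [m³/(kg·s²)] · [kg] · [1/m²]
Adding exponents of each base unit: m: 1, s: -2
SI base units of gravitational acceleration: m/s²

Answer: m/s²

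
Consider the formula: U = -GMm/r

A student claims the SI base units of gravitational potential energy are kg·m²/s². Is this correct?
Units of each symbol in U = -GMm/r:
  G (gravitational constant): m³/(kg·s²)
  M (mass): kg
  m (mass): kg
  r (distance): m  → in the denominator, contributes 1/m
  The minus sign does not affect the units.

Multiplying the contributions: [m³/(kg·s²)] · [kg] · [kg] · [1/m]
Adding exponents of each base unit: kg: 1, m: 2, s: -2
SI base units of gravitational potential energy: kg·m²/s²

The claimed units kg·m²/s² match the derived units, so the claim is correct.

Answer: Yes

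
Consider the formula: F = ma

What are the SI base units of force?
Units of each symbol in F = ma:
  m (mass): kg
  a (acceleration): m/s²

Multiplying the contributions: [kg] · [m/s²]
Adding exponents of each base unit: kg: 1, m: 1, s: -2
SI base units of force: kg·m/s²

Answer: kg·m/s²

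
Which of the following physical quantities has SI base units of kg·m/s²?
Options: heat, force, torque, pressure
Checking the SI base units of each option:
  heat (Q = mcΔT): kg·m²/s²  ✗
  force (F = ma): kg·m/s²  ✓ matches
  torque (τ = Fr): kg·m²/s²  ✗
  pressure (P = F/A): kg/(m·s²)  ✗

Only force has units kg·m/s².

Answer: force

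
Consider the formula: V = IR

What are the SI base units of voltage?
Units of each symbol in V = IR:
  I (current): A
  R (resistance, in ohms): kg·m²/(s³·A²)

Multiplying the contributions: [A] · [kg·m²/(s³·A²)]
Adding exponents of each base unit: kg: 1, m: 2, s: -3, A: -1
SI base units of voltage: kg·m²/(s³·A)

Answer: kg·m²/(s³·A)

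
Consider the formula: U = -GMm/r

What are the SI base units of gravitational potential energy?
Units of each symbol in U = -GMm/r:
  G (gravitational constant): m³/(kg·s²)
  M (mass): kg
  m (mass): kg
  r (distance): m  → in the denominator, contributes 1/m
  The minus sign does not affect the units.

Multiplying the contributions: [m³/(kg·s²)] · [kg] · [kg] · [1/m]
Adding exponents of each base unit: kg: 1, m: 2, s: -2
SI base units of gravitational potential energy: kg·m²/s²

Answer: kg·m²/s²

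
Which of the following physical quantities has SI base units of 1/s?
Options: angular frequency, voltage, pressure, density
Checking the SI base units of each option:
  angular frequency (ω = 2πf): 1/s  ✓ matches
  voltage (V = IR): kg·m²/(s³·A)  ✗
  pressure (P = F/A): kg/(m·s²)  ✗
  density (ρ = m/V): kg/m³  ✗

Only angular frequency has units 1/s.

Answer: angular frequency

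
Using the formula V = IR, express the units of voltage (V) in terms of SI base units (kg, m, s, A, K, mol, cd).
Units of each symbol in V = IR:
  I (current): A
  R (resistance, in ohms): kg·m²/(s³·A²)

Multiplying the contributions: [A] · [kg·m²/(s³·A²)]
Adding exponents of each base unit: kg: 1, m: 2, s: -3, A: -1
SI base units of voltage: kg·m²/(s³·A)

Answer: kg·m²/(s³·A)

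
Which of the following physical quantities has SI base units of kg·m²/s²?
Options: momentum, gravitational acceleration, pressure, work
Checking the SI base units of each option:
  momentum (p = mv): kg·m/s  ✗
  gravitational acceleration (g = GM/r²): m/s²  ✗
  pressure (P = F/A): kg/(m·s²)  ✗
  work (W = Fd): kg·m²/s²  ✓ matches

Only work has units kg·m²/s².

Answer: work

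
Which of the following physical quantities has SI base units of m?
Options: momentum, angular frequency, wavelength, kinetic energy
Checking the SI base units of each option:
  momentum (p = mv): kg·m/s  ✗
  angular frequency (ω = 2πf): 1/s  ✗
  wavelength (λ = v/f): m  ✓ matches
  kinetic energy (E = ½mv²): kg·m²/s²  ✗

Only wavelength has units m.

Answer: wavelength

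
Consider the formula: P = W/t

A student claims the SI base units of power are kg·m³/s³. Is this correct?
Units of each symbol in P = W/t:
  W (work): kg·m²/s²
  t (time): s  → in the denominator, contributes 1/s

Multiplying the contributions: [kg·m²/s²] · [1/s]
Adding exponents of each base unit: kg: 1, m: 2, s: -3
SI base units of power: kg·m²/s³

The claimed units kg·m³/s³ (exponents kg: 1, m: 3, s: -3) do not match the derived units kg·m²/s³ (exponents kg: 1, m: 2, s: -3), so the claim is incorrect.

Answer: No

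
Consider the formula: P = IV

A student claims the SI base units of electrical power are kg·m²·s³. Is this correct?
Units of each symbol in P = IV:
  I (current): A
  V (voltage, in volts): kg·m²/(s³·A)

Multiplying the contributions: [A] · [kg·m²/(s³·A)]
Adding exponents of each base unit: kg: 1, m: 2, s: -3
SI base units of electrical power: kg·m²/s³

The claimed units kg·m²·s³ (exponents kg: 1, m: 2, s: 3) do not match the derived units kg·m²/s³ (exponents kg: 1, m: 2, s: -3), so the claim is incorrect.

Answer: No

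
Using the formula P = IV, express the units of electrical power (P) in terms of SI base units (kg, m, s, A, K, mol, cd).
Units of each symbol in P = IV:
  I (current): A
  V (voltage, in volts): kg·m²/(s³·A)

Multiplying the contributions: [A] · [kg·m²/(s³·A)]
Adding exponents of each base unit: kg: 1, m: 2, s: -3
SI base units of electrical power: kg·m²/s³

Answer: kg·m²/s³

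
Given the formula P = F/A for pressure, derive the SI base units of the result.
Units of each symbol in P = F/A:
  F (force): kg·m/s²
  A (area): m²  → in the denominator, contributes 1/m²

Multiplying the contributions: [kg·m/s²] · [1/m²]
Adding exponents of each base unit: kg: 1, m: -1, s: -2
SI base units of pressure: kg/(m·s²)

Answer: kg/(m·s²)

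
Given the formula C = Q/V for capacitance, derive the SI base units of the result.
Units of each symbol in C = Q/V:
  Q (charge, in coulombs): s·A
  V (voltage, in volts): kg·m²/(s³·A)  → in the denominator, contributes s³·A/(kg·m²)

Multiplying the contributions: [s·A] · [s³·A/(kg·m²)]
Adding exponents of each base unit: kg: -1, m: -2, s: 4, A: 2
SI base units of capacitance: s⁴·A²/(kg·m²)

Answer: s⁴·A²/(kg·m²)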